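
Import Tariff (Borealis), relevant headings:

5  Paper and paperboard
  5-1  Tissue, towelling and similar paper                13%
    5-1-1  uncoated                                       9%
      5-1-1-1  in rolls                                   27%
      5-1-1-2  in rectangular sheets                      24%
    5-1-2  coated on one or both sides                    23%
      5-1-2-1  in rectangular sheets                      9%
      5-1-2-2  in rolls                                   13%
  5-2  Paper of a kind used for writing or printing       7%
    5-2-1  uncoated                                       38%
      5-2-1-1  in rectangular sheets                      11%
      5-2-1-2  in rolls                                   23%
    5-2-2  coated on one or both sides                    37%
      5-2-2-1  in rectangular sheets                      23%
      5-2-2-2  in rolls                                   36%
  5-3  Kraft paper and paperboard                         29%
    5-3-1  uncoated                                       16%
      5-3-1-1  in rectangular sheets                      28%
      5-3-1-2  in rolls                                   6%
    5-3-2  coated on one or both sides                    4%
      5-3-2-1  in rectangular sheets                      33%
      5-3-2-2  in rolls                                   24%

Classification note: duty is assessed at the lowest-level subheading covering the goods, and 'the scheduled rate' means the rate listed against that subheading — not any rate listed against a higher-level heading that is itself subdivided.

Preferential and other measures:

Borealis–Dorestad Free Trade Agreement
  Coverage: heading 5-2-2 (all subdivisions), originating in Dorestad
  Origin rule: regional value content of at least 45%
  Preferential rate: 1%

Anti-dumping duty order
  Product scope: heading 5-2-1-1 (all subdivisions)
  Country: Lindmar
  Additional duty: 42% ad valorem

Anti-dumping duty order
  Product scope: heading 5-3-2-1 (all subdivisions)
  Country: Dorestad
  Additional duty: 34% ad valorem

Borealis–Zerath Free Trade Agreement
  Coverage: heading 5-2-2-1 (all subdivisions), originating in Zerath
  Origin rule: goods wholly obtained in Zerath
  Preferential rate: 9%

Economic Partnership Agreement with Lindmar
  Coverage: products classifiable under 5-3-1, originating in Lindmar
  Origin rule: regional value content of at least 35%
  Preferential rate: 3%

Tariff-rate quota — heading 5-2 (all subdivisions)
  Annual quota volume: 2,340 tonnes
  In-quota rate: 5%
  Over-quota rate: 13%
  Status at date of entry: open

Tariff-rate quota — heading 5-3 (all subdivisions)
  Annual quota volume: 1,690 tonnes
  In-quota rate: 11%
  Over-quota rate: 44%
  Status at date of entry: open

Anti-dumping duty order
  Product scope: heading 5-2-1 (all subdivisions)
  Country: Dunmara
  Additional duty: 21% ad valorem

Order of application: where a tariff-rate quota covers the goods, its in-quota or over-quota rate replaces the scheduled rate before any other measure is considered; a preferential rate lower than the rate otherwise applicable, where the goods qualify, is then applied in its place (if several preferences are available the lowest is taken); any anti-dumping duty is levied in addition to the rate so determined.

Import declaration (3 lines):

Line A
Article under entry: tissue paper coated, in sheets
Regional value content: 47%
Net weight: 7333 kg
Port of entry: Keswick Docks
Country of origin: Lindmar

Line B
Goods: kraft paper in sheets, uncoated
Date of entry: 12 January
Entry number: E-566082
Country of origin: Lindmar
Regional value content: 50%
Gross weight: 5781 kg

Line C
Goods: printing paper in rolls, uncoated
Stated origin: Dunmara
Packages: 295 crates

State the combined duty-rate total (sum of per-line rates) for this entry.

38%

Line A: tissue paper → 5-1; coated → 5-1-2; in sheets → 5-1-2-1. Scheduled 9%. Lindmar agreement on 5-3-1: 5-1-2-1 not covered. → 9%.
Line B: kraft paper → 5-3; uncoated → 5-3-1; in sheets → 5-3-1-1. Scheduled 28%. quota on 5-3 open → in-quota 11%; Lindmar agreement on 5-3-1: RVC ≥ 35% → 3% available; preferential 3%. → 3%.
Line C: printing paper → 5-2; uncoated → 5-2-1; in rolls → 5-2-1-2. Scheduled 23%. quota on 5-2 open → in-quota 5%; anti-dumping (Dunmara, 5-2-1): +21%; total 5% + 21% = 26%. → 26%.
Sum: 9% + 3% + 26% = 38%.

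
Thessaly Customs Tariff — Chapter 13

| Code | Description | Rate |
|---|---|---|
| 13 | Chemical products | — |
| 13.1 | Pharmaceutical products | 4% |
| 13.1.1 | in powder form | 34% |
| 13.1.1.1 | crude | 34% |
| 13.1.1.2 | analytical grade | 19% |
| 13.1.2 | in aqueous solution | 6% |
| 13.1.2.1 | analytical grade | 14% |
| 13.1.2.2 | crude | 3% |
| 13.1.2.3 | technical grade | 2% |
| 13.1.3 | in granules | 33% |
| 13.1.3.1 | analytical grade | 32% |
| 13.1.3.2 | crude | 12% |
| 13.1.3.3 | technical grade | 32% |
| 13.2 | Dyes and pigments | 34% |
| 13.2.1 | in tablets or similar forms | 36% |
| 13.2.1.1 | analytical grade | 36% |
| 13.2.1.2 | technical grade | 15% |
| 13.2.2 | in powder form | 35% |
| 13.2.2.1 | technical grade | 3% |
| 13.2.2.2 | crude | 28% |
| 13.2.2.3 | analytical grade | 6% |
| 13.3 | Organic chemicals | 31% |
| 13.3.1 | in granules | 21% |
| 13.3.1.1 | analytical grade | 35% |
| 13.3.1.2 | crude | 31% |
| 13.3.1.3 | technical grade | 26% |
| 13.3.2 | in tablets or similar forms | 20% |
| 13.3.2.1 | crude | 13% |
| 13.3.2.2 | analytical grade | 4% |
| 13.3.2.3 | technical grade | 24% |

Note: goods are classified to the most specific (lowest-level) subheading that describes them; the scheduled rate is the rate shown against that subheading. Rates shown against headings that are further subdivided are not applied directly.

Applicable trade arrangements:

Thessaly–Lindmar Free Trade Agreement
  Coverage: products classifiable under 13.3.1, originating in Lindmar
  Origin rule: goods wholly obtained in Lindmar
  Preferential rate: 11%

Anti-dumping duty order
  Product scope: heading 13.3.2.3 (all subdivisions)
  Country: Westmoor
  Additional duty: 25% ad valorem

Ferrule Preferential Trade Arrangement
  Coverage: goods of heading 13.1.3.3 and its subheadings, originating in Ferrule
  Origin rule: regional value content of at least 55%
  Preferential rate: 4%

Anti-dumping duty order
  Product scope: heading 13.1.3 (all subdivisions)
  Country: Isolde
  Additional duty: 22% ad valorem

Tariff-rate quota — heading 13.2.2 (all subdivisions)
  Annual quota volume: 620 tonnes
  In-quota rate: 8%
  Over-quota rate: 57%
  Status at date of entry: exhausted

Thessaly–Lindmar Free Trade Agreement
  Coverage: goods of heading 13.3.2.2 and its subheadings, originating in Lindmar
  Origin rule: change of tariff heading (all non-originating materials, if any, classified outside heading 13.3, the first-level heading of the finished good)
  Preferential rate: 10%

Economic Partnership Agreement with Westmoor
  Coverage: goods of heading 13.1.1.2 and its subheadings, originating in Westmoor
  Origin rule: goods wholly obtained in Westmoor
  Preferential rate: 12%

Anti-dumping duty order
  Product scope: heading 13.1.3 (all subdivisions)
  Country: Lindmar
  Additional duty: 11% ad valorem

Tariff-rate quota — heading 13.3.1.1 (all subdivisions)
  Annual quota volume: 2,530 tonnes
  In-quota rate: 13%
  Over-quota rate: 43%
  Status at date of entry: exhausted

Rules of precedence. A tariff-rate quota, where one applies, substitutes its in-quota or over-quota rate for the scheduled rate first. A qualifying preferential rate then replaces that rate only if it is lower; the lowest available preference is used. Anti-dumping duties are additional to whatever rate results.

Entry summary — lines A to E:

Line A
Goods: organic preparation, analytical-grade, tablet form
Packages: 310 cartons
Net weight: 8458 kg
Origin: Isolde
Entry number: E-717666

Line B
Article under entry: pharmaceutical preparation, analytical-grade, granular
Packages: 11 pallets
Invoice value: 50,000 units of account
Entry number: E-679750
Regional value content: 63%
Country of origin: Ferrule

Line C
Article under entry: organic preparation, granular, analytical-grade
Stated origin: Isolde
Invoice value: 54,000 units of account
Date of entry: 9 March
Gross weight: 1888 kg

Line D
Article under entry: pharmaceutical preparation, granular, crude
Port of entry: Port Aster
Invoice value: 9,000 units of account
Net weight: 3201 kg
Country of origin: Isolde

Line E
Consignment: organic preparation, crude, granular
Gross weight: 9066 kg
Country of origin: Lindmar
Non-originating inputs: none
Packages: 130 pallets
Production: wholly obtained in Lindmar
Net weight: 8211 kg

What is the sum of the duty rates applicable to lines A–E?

124%

Line A: organic → 13.3; tablet form → 13.3.2; analytical-grade → 13.3.2.2. Scheduled 4%. No special measure applies. → 4%.
Line B: pharmaceutical → 13.1; granular → 13.1.3; analytical-grade → 13.1.3.1. Scheduled 32%. Ferrule agreement on 13.1.3.3: 13.1.3.1 not covered. → 32%.
Line C: organic → 13.3; granular → 13.3.1; analytical-grade → 13.3.1.1. Scheduled 35%. quota on 13.3.1.1 exhausted → over-quota 43%. → 43%.
Line D: pharmaceutical → 13.1; granular → 13.1.3; crude → 13.1.3.2. Scheduled 12%. anti-dumping (Isolde, 13.1.3): +22%; total 12% + 22% = 34%. → 34%.
Line E: organic → 13.3; granular → 13.3.1; crude → 13.3.1.2. Scheduled 31%. Lindmar agreement on 13.3.1: wholly obtained → 11% available; Lindmar agreement on 13.3.2.2: 13.3.1.2 not covered; preferential 11%. → 11%.
Sum: 4% + 32% + 43% + 34% + 11% = 124%.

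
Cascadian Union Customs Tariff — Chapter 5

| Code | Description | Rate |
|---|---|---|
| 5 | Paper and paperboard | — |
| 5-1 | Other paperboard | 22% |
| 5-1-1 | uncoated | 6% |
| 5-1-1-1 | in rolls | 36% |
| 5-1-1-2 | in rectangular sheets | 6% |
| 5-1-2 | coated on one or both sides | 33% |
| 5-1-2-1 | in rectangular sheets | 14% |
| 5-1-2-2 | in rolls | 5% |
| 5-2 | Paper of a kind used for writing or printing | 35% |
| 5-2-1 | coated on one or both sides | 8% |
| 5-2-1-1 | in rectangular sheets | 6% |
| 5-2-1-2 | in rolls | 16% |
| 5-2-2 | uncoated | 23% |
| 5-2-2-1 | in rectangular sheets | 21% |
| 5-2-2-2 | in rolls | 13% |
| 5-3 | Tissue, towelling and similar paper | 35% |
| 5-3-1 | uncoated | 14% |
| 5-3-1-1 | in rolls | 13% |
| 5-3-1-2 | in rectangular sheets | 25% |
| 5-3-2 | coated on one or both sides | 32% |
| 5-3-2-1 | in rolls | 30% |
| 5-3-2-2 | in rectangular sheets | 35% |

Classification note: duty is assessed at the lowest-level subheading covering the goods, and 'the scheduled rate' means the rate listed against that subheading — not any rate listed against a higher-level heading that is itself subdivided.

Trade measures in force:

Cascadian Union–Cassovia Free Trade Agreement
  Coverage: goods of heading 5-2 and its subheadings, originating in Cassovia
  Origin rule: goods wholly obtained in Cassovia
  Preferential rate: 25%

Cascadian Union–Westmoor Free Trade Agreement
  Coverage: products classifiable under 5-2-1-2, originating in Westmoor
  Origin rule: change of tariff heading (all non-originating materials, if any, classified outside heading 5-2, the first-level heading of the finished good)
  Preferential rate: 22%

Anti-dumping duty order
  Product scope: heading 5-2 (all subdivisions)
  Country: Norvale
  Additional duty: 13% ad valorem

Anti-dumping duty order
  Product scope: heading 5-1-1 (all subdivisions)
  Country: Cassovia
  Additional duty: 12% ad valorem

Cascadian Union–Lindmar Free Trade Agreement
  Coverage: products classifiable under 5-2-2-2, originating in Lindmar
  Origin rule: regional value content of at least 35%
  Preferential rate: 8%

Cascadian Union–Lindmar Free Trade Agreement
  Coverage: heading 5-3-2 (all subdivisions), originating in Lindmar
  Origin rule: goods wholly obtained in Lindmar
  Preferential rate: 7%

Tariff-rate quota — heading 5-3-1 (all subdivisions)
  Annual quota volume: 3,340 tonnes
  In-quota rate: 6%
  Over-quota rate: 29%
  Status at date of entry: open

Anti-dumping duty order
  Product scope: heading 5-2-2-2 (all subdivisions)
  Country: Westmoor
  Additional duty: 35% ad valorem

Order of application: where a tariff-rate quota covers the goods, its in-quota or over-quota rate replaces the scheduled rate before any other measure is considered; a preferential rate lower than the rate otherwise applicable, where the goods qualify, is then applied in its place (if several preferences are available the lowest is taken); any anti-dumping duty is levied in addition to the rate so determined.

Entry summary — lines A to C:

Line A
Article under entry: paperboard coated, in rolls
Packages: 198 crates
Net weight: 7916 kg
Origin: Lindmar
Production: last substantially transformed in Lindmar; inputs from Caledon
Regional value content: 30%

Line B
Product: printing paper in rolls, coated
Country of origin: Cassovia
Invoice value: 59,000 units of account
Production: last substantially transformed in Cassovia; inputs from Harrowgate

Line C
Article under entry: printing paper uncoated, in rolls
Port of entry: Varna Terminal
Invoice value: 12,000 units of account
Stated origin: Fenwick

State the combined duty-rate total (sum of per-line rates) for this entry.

Line A: paperboard → 5-1; coated → 5-1-2; in rolls → 5-1-2-2. Scheduled 5%. Lindmar agreement on 5-2-2-2: 5-1-2-2 not covered; Lindmar agreement on 5-3-2: 5-1-2-2 not covered. → 5%.
Line B: printing paper → 5-2; coated → 5-2-1; in rolls → 5-2-1-2. Scheduled 16%. Cassovia agreement on 5-2: not wholly obtained. → 16%.
Line C: printing paper → 5-2; uncoated → 5-2-2; in rolls → 5-2-2-2. Scheduled 13%. No special measure applies. → 13%.
Sum: 5% + 16% + 13% = 34%.

34%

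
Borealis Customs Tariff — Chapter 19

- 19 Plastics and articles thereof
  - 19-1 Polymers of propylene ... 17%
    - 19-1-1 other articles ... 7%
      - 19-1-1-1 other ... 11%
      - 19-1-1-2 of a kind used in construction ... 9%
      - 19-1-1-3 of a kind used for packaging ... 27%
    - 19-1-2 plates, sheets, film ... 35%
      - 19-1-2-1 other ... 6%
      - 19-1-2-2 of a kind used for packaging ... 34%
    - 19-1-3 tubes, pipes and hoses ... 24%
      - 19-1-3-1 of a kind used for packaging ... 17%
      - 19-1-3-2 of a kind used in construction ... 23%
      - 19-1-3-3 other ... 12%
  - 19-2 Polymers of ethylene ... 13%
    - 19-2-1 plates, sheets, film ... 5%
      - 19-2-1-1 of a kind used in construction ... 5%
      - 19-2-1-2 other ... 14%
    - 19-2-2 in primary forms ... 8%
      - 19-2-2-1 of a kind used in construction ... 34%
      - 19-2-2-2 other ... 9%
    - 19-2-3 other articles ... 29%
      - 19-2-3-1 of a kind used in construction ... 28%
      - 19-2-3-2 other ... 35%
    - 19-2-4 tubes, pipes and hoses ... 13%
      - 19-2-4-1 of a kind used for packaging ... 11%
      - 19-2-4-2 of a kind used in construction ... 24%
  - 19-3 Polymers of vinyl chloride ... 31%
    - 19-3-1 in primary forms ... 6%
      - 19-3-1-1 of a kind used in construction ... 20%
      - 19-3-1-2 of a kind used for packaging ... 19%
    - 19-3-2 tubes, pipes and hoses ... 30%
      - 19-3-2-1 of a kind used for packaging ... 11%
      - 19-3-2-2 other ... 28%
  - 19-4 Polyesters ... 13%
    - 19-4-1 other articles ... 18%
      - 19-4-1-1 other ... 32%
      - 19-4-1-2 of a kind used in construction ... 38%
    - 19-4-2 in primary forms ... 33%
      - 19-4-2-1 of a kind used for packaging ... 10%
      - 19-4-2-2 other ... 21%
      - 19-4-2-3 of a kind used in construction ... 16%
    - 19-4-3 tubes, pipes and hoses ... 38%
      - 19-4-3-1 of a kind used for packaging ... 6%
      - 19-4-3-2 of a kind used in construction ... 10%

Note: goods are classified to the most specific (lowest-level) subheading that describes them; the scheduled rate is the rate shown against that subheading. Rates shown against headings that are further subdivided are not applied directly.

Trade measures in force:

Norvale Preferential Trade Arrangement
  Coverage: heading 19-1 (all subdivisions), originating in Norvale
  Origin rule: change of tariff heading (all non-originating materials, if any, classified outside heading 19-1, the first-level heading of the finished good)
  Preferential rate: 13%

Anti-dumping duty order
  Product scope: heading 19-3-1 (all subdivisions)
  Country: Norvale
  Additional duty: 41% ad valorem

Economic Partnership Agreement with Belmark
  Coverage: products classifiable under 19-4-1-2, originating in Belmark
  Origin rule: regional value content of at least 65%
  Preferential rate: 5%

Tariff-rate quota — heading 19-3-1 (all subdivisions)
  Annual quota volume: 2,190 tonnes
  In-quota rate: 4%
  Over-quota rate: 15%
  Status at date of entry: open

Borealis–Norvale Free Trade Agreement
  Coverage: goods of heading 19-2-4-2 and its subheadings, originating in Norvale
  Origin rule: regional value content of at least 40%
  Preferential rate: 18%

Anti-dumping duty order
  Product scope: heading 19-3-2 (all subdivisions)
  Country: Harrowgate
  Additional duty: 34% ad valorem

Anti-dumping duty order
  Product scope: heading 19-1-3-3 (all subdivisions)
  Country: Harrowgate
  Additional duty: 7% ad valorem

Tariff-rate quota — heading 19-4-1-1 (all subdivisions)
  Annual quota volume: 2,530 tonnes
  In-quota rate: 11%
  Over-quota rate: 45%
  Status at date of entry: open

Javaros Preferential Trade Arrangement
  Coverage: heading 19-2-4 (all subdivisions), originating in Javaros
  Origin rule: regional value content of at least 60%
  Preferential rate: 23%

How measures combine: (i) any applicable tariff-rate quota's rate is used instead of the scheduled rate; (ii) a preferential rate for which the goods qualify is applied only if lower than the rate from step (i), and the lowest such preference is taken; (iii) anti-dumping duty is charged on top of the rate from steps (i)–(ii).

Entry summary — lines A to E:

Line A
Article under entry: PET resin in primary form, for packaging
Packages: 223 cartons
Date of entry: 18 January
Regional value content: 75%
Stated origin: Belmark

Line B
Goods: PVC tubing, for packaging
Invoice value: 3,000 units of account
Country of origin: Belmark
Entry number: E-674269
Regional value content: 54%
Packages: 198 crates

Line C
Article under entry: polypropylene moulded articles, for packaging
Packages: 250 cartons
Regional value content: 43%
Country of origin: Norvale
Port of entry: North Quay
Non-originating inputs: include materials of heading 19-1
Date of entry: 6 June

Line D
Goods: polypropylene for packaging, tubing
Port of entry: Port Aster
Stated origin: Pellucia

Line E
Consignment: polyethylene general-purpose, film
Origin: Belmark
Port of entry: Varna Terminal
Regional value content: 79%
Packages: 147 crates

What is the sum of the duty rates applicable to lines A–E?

79%

Line A: PET → 19-4; resin in primary form → 19-4-2; for packaging → 19-4-2-1. Scheduled 10%. Belmark agreement on 19-4-1-2: 19-4-2-1 not covered. → 10%.
Line B: PVC → 19-3; tubing → 19-3-2; for packaging → 19-3-2-1. Scheduled 11%. Belmark agreement on 19-4-1-2: 19-3-2-1 not covered. → 11%.
Line C: polypropylene → 19-1; moulded articles → 19-1-1; for packaging → 19-1-1-3. Scheduled 27%. Norvale agreement on 19-1: CTH not met; Norvale agreement on 19-2-4-2: 19-1-1-3 not covered. → 27%.
Line D: polypropylene → 19-1; tubing → 19-1-3; for packaging → 19-1-3-1. Scheduled 17%. No special measure applies. → 17%.
Line E: polyethylene → 19-2; film → 19-2-1; general-purpose → 19-2-1-2. Scheduled 14%. Belmark agreement on 19-4-1-2: 19-2-1-2 not covered. → 14%.
Sum: 10% + 11% + 27% + 17% + 14% = 79%.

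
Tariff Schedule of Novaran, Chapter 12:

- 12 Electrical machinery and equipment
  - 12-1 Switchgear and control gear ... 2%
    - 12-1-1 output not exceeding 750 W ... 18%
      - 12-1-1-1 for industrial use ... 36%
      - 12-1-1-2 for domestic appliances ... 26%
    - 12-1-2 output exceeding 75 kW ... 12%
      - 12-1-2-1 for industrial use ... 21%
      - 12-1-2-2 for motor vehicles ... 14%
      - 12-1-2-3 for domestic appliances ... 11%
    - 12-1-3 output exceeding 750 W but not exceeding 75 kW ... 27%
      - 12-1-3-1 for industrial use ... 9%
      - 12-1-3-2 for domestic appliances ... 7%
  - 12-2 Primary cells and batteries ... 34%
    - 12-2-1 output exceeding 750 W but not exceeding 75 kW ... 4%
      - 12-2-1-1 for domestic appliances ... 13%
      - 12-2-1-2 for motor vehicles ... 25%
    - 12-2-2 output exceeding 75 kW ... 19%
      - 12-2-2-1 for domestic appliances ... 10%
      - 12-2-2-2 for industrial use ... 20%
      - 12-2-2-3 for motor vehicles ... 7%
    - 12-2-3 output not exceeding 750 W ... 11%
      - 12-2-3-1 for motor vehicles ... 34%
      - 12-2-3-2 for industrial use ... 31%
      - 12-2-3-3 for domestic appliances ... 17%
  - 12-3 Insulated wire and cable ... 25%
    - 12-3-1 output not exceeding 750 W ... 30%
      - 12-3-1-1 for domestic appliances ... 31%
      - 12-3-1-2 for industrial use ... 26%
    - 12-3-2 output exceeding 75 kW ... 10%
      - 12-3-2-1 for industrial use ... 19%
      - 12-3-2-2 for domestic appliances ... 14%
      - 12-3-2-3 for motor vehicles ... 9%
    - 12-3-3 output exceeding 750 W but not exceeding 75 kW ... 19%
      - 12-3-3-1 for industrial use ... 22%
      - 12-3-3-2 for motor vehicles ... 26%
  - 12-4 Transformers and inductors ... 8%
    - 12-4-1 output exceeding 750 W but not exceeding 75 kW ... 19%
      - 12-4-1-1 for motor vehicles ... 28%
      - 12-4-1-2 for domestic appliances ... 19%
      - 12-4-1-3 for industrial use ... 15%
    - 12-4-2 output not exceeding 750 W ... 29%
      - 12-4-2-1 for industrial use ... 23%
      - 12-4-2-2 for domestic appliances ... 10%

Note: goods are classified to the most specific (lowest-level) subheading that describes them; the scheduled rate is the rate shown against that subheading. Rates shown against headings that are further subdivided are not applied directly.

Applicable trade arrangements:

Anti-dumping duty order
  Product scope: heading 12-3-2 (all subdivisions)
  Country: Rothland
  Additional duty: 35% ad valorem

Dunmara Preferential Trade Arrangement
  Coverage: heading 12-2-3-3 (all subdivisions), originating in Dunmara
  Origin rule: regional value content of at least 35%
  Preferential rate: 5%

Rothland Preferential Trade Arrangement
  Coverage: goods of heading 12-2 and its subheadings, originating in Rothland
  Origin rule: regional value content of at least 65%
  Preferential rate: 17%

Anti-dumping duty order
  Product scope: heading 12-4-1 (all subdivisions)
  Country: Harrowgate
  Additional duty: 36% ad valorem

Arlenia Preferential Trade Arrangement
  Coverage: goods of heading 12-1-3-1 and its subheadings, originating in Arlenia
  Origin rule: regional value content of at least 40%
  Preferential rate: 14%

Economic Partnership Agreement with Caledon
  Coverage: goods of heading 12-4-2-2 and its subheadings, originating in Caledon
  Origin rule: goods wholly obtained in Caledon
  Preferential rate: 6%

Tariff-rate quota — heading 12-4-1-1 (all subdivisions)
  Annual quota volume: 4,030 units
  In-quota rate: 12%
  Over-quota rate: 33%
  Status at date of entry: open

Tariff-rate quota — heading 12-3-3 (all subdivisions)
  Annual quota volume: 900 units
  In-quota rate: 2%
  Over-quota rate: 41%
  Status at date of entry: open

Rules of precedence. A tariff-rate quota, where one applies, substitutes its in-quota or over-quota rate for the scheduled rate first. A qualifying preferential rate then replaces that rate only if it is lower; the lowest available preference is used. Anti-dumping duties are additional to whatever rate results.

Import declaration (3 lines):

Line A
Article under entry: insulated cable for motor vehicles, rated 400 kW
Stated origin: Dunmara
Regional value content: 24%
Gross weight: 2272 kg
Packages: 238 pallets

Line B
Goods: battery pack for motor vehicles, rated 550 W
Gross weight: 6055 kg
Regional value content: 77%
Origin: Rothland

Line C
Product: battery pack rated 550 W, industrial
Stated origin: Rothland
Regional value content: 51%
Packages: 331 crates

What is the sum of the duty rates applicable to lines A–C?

Line A: insulated cable → 12-3; rated 400 kW → 12-3-2; for motor vehicles → 12-3-2-3. Scheduled 9%. Dunmara agreement on 12-2-3-3: 12-3-2-3 not covered. → 9%.
Line B: battery pack → 12-2; rated 550 W → 12-2-3; for motor vehicles → 12-2-3-1. Scheduled 34%. Rothland agreement on 12-2: RVC ≥ 65% → 17% available; preferential 17%. → 17%.
Line C: battery pack → 12-2; rated 550 W → 12-2-3; industrial → 12-2-3-2. Scheduled 31%. Rothland agreement on 12-2: RVC < 65%. → 31%.
Sum: 9% + 17% + 31% = 57%.

57%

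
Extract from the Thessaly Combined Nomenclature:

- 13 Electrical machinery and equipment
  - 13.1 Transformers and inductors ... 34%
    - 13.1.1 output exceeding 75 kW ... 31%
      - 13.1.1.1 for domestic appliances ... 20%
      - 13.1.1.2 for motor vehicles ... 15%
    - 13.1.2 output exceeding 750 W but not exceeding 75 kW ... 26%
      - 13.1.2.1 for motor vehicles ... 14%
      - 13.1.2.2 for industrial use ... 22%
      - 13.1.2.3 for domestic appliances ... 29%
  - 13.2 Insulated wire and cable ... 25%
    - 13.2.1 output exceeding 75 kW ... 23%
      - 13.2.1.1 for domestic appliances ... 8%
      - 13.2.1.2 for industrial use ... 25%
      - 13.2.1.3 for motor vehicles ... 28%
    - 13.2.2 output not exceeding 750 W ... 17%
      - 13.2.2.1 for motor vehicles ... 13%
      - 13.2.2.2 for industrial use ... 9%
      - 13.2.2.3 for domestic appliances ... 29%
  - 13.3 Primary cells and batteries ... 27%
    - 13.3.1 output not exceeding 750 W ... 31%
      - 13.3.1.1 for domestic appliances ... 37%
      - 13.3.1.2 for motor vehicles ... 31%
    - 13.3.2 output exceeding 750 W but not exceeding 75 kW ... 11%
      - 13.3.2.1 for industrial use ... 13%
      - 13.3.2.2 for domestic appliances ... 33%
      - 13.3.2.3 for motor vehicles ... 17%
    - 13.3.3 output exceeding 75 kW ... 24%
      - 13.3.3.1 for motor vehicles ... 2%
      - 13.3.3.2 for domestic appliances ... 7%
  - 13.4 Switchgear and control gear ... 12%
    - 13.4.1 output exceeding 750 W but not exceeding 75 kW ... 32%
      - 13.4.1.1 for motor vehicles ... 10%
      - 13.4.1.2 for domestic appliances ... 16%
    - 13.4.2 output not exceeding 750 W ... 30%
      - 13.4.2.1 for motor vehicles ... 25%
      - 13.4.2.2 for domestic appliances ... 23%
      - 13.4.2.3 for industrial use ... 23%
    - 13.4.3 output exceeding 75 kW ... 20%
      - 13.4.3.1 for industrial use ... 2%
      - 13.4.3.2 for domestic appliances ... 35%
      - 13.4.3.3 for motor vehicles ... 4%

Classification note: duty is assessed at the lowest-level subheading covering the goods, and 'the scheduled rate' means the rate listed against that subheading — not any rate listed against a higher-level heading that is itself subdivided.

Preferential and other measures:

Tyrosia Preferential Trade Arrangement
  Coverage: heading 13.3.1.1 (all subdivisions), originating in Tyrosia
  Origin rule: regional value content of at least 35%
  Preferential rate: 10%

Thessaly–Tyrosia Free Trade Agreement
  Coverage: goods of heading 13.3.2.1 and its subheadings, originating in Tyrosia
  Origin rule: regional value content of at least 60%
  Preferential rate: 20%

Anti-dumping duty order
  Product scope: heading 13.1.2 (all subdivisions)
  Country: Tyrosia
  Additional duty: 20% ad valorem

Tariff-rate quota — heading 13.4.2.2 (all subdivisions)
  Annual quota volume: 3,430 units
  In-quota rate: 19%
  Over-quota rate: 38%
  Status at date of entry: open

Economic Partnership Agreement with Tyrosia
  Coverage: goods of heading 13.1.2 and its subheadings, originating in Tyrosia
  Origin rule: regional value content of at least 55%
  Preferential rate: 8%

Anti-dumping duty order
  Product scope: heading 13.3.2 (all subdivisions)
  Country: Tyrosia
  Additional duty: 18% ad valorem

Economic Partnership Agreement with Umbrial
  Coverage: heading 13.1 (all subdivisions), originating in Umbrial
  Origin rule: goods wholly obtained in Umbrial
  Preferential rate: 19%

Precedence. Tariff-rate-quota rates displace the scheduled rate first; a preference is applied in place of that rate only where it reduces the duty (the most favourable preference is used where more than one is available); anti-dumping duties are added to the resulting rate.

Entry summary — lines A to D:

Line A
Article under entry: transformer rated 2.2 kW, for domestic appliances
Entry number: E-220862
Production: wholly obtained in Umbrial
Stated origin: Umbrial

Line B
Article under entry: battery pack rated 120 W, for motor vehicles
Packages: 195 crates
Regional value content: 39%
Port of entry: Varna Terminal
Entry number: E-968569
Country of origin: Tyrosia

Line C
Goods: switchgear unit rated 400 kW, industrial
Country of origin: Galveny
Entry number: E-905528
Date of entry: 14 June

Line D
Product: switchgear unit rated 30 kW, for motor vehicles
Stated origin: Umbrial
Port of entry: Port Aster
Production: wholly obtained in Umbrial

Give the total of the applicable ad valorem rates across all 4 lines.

Line A: transformer → 13.1; rated 2.2 kW → 13.1.2; for domestic appliances → 13.1.2.3. Scheduled 29%. Umbrial agreement on 13.1: wholly obtained → 19% available; preferential 19%. → 19%.
Line B: battery pack → 13.3; rated 120 W → 13.3.1; for motor vehicles → 13.3.1.2. Scheduled 31%. Tyrosia agreement on 13.3.1.1: 13.3.1.2 not covered; Tyrosia agreement on 13.3.2.1: 13.3.1.2 not covered; Tyrosia agreement on 13.1.2: 13.3.1.2 not covered. → 31%.
Line C: switchgear unit → 13.4; rated 400 kW → 13.4.3; industrial → 13.4.3.1. Scheduled 2%. No special measure applies. → 2%.
Line D: switchgear unit → 13.4; rated 30 kW → 13.4.1; for motor vehicles → 13.4.1.1. Scheduled 10%. Umbrial agreement on 13.1: 13.4.1.1 not covered. → 10%.
Sum: 19% + 31% + 2% + 10% = 62%.

62%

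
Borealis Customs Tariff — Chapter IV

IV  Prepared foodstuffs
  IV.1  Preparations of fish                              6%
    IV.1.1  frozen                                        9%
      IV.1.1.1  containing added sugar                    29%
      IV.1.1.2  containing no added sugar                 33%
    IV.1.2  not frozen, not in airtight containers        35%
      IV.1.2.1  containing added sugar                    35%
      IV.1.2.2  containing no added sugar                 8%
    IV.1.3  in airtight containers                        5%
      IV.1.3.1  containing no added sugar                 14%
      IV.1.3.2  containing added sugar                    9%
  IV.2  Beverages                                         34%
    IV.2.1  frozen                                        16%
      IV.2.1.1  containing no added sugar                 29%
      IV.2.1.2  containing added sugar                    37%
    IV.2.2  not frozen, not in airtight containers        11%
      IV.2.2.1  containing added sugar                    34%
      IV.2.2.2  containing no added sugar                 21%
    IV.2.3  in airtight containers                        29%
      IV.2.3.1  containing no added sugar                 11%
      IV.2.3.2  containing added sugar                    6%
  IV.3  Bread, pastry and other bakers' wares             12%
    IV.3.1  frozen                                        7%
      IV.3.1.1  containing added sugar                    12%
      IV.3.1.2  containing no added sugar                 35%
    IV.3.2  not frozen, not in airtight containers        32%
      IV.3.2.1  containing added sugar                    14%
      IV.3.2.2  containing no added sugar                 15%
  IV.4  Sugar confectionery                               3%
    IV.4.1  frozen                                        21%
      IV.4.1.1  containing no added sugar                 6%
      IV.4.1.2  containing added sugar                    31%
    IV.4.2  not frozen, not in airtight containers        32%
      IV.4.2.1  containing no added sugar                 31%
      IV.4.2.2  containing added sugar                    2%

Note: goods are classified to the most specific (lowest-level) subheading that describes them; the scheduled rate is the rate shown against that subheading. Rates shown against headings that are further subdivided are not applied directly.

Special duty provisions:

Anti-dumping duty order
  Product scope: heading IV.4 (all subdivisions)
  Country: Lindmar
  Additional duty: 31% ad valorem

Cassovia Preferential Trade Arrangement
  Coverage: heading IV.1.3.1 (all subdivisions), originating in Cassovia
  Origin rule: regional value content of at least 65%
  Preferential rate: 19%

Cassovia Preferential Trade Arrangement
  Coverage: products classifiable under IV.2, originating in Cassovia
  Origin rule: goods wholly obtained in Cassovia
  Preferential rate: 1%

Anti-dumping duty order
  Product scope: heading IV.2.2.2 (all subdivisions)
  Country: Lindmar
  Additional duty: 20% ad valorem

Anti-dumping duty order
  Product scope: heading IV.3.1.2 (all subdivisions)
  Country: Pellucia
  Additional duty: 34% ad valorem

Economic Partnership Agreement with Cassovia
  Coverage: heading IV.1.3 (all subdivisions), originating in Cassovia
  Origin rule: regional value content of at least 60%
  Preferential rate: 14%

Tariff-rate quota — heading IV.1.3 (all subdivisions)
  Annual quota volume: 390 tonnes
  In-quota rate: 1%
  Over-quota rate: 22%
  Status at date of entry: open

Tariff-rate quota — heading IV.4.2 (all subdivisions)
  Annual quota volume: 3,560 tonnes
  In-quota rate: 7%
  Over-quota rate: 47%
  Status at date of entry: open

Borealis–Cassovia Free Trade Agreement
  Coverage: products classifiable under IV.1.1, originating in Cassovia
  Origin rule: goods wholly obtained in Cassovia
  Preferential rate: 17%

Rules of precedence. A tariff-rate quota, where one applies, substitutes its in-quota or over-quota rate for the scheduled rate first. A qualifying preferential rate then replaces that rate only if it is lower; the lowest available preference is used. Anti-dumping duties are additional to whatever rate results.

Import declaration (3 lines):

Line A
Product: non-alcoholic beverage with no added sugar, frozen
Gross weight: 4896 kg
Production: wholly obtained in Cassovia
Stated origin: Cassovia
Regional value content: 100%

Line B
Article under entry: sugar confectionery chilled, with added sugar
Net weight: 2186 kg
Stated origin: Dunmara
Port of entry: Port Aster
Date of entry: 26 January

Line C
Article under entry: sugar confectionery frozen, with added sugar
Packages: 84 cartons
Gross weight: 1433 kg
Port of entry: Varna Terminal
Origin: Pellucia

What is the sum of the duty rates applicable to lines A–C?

Line A: non-alcoholic beverage → IV.2; frozen → IV.2.1; with no added sugar → IV.2.1.1. Scheduled 29%. Cassovia agreement on IV.1.3.1: IV.2.1.1 not covered; Cassovia agreement on IV.2: wholly obtained → 1% available; Cassovia agreement on IV.1.3: IV.2.1.1 not covered; Cassovia agreement on IV.1.1: IV.2.1.1 not covered; preferential 1%. → 1%.
Line B: sugar confectionery → IV.4; chilled → IV.4.2; with added sugar → IV.4.2.2. Scheduled 2%. quota on IV.4.2 open → in-quota 7%. → 7%.
Line C: sugar confectionery → IV.4; frozen → IV.4.1; with added sugar → IV.4.1.2. Scheduled 31%. No special measure applies. → 31%.
Sum: 1% + 7% + 31% = 39%.

39%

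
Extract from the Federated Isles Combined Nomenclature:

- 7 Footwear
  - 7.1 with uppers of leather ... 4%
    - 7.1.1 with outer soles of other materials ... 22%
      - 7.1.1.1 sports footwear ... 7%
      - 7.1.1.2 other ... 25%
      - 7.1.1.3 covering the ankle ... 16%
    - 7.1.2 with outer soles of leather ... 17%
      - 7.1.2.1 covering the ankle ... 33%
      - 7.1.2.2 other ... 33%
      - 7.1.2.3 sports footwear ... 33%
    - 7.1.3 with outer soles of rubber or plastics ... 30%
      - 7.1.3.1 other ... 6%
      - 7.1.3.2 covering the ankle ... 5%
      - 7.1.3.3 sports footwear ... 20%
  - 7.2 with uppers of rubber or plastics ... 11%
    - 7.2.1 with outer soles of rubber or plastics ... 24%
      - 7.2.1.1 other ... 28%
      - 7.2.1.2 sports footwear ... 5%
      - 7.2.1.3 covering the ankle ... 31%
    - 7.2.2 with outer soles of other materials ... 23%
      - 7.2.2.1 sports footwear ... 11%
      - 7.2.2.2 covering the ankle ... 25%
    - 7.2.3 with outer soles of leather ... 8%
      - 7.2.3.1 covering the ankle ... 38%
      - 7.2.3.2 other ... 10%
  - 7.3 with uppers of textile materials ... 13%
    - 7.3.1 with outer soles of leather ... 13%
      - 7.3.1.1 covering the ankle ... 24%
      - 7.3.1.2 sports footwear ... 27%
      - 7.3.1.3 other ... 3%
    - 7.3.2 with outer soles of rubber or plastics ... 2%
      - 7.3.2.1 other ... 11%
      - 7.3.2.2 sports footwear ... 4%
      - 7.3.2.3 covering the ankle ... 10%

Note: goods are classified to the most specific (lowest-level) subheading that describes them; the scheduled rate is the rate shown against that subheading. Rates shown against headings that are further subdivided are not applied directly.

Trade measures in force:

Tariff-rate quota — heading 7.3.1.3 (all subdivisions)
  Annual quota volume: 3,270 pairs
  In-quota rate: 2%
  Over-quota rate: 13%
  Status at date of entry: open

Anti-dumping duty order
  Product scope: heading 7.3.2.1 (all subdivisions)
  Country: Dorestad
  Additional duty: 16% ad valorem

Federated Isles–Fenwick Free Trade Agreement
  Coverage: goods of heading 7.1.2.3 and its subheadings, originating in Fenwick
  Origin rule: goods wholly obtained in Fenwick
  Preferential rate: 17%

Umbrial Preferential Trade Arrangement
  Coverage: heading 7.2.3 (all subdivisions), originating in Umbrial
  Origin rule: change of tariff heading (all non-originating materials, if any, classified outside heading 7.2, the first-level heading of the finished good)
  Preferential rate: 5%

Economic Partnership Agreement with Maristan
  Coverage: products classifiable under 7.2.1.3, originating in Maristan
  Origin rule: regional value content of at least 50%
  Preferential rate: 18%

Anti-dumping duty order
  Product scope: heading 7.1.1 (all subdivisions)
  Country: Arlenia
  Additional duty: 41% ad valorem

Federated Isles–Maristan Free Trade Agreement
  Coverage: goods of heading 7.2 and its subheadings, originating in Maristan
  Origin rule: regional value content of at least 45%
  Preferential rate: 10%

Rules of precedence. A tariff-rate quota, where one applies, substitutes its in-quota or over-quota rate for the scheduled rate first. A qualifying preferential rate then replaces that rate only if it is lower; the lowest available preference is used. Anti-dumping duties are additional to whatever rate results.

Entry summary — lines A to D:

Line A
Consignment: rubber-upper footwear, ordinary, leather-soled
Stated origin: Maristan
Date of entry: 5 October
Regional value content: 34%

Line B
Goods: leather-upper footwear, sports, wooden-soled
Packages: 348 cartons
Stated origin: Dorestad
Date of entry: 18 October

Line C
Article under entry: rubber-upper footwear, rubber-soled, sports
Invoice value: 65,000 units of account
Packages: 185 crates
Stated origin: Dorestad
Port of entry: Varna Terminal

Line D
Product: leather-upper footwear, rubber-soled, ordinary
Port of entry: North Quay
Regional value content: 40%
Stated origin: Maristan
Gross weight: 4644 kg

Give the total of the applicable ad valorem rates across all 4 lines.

28%

Line A: rubber-upper → 7.2; leather-soled → 7.2.3; ordinary → 7.2.3.2. Scheduled 10%. Maristan agreement on 7.2.1.3: 7.2.3.2 not covered; Maristan agreement on 7.2: RVC < 45%. → 10%.
Line B: leather-upper → 7.1; wooden-soled → 7.1.1; sports → 7.1.1.1. Scheduled 7%. No special measure applies. → 7%.
Line C: rubber-upper → 7.2; rubber-soled → 7.2.1; sports → 7.2.1.2. Scheduled 5%. No special measure applies. → 5%.
Line D: leather-upper → 7.1; rubber-soled → 7.1.3; ordinary → 7.1.3.1. Scheduled 6%. Maristan agreement on 7.2.1.3: 7.1.3.1 not covered; Maristan agreement on 7.2: 7.1.3.1 not covered. → 6%.
Sum: 10% + 7% + 5% + 6% = 28%.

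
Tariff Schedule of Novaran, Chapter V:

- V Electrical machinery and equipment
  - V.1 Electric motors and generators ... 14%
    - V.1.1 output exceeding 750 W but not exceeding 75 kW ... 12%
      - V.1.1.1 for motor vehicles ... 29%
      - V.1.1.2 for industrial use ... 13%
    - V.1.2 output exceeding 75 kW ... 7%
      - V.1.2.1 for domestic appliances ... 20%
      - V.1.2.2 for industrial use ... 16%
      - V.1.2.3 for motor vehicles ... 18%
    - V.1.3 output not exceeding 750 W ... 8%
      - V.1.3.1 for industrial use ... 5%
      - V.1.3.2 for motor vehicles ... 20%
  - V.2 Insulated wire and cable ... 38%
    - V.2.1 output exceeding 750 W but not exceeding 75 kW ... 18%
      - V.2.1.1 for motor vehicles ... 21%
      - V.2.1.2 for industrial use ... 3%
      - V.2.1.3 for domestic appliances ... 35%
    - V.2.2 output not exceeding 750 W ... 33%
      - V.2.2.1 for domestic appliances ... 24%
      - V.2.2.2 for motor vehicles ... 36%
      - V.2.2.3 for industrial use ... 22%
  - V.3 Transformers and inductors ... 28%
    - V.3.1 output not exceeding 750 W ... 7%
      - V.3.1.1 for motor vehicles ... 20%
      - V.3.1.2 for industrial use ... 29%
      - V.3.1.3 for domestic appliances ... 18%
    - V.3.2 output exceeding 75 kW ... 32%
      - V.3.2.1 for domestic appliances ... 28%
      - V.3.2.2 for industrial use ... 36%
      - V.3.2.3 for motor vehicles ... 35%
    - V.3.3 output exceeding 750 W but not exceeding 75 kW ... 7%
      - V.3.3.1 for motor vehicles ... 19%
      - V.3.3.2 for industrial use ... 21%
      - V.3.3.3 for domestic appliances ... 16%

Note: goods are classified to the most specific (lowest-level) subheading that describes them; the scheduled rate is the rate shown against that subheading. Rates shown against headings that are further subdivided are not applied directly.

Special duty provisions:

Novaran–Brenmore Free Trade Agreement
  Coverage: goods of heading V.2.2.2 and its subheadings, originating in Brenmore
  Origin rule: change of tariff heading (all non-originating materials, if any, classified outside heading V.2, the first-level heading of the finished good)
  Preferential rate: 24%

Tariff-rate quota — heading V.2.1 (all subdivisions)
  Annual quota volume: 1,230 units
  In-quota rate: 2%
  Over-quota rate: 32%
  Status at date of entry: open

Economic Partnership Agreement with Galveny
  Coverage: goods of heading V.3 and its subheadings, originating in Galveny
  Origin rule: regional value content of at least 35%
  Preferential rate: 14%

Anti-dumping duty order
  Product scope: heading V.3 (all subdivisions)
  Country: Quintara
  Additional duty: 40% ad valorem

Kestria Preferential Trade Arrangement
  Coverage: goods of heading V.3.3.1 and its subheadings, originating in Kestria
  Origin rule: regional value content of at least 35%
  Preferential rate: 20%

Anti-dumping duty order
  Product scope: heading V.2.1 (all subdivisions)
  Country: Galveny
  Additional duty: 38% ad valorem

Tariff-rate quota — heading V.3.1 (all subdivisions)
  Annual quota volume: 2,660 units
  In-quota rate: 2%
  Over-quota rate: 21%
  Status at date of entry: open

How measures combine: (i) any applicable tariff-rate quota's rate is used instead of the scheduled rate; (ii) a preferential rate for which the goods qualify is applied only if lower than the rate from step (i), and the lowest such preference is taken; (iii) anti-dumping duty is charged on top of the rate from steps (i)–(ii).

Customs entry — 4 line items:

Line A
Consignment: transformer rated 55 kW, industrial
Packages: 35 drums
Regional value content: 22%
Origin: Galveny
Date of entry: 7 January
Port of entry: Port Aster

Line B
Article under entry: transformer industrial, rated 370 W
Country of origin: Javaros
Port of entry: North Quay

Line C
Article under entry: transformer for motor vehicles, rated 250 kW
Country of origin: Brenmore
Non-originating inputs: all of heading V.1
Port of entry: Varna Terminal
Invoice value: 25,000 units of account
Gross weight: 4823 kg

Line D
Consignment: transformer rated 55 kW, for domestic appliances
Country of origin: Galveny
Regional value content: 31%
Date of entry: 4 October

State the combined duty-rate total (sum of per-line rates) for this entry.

74%

Line A: transformer → V.3; rated 55 kW → V.3.3; industrial → V.3.3.2. Scheduled 21%. Galveny agreement on V.3: RVC < 35%. → 21%.
Line B: transformer → V.3; rated 370 W → V.3.1; industrial → V.3.1.2. Scheduled 29%. quota on V.3.1 open → in-quota 2%. → 2%.
Line C: transformer → V.3; rated 250 kW → V.3.2; for motor vehicles → V.3.2.3. Scheduled 35%. Brenmore agreement on V.2.2.2: V.3.2.3 not covered. → 35%.
Line D: transformer → V.3; rated 55 kW → V.3.3; for domestic appliances → V.3.3.3. Scheduled 16%. Galveny agreement on V.3: RVC < 35%. → 16%.
Sum: 21% + 2% + 35% + 16% = 74%.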